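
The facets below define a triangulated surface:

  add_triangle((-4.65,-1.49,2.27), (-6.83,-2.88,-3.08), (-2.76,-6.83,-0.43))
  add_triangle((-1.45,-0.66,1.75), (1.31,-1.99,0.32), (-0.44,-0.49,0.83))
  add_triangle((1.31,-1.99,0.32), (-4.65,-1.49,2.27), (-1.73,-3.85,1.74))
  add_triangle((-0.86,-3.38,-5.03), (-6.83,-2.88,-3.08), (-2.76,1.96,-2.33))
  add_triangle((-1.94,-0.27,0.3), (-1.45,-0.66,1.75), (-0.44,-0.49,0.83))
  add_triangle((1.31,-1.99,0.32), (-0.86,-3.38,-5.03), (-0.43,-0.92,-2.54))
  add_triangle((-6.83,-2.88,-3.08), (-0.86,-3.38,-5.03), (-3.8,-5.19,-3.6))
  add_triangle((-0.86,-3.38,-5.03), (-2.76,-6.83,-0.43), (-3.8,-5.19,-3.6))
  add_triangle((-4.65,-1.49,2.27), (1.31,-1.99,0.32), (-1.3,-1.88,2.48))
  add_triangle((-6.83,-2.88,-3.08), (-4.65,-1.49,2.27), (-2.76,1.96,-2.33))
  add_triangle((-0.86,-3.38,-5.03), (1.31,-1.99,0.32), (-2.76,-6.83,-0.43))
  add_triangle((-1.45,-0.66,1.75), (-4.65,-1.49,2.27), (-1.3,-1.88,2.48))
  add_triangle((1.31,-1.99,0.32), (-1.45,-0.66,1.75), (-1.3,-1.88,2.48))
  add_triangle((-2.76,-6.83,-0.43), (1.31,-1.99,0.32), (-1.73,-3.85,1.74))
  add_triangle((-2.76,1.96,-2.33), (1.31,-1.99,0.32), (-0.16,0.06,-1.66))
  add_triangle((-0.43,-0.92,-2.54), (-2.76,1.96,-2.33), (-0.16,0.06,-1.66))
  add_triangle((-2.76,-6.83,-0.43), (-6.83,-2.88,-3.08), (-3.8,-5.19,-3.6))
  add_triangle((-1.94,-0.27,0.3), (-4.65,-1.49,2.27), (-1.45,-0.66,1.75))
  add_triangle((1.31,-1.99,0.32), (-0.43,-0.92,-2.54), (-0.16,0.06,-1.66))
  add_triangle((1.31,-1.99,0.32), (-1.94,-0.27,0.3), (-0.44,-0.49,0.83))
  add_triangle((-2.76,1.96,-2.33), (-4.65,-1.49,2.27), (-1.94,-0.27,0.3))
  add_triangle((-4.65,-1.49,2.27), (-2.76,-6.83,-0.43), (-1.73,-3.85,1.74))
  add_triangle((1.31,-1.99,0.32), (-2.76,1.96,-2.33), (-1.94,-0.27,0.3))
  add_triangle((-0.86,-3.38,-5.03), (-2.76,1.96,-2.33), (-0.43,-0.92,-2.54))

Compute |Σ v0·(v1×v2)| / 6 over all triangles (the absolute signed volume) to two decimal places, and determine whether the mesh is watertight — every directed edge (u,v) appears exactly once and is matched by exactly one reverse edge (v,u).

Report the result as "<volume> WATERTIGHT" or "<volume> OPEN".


Per-triangle v0·(v1×v2)/6:
  t1: +28.6033
  t2: +0.0538
  t3: +0.7784
  t4: +20.2353
  t5: -0.0986
  t6: +0.8359
  t7: +12.4791
  t8: +11.2219
  t9: +2.3581
  t10: +16.1101
  t11: +11.8496
  t12: +0.9026
  t13: +0.0224
  t14: +4.8592
  t15: -0.7240
  t16: +0.8059
  t17: +15.4941
  t18: +0.1860
  t19: +0.4594
  t20: -0.4627
  t21: -0.4242
  t22: +8.6658
  t23: -1.5403
  t24: +1.5704
Σ = +134.2413 → |volume| = 134.24

Directed edges: 72 total, each appears once with its reverse present → watertight.

134.24 WATERTIGHT


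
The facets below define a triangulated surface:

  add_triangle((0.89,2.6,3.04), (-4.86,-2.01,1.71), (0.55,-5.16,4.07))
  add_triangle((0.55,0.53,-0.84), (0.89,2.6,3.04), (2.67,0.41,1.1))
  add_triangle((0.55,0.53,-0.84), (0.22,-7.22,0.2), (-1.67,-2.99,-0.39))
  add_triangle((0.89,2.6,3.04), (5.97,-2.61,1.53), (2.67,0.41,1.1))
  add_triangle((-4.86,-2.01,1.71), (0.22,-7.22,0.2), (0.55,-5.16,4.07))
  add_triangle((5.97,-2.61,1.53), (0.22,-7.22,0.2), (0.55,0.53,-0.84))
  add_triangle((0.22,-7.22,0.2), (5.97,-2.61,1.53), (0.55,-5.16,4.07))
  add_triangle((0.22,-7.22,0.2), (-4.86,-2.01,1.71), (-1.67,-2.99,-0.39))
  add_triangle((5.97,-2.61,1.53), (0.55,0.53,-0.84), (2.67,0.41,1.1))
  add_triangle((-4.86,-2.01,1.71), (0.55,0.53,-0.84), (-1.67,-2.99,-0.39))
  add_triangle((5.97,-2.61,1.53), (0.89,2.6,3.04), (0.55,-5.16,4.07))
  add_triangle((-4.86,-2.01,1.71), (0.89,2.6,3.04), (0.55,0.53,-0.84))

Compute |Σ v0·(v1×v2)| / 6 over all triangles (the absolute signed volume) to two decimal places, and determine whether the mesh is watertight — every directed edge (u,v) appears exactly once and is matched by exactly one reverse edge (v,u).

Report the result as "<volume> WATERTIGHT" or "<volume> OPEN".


124.36 WATERTIGHT

Per-triangle v0·(v1×v2)/6:
  t1: +22.3404
  t2: +1.6992
  t3: +2.0711
  t4: +3.1766
  t5: +24.0376
  t6: +6.8431
  t7: +27.1469
  t8: +6.3059
  t9: +1.8582
  t10: +1.4436
  t11: +25.4497
  t12: +1.9904
Σ = +124.3627 → |volume| = 124.36

Directed edges: 36 total, each appears once with its reverse present → watertight.


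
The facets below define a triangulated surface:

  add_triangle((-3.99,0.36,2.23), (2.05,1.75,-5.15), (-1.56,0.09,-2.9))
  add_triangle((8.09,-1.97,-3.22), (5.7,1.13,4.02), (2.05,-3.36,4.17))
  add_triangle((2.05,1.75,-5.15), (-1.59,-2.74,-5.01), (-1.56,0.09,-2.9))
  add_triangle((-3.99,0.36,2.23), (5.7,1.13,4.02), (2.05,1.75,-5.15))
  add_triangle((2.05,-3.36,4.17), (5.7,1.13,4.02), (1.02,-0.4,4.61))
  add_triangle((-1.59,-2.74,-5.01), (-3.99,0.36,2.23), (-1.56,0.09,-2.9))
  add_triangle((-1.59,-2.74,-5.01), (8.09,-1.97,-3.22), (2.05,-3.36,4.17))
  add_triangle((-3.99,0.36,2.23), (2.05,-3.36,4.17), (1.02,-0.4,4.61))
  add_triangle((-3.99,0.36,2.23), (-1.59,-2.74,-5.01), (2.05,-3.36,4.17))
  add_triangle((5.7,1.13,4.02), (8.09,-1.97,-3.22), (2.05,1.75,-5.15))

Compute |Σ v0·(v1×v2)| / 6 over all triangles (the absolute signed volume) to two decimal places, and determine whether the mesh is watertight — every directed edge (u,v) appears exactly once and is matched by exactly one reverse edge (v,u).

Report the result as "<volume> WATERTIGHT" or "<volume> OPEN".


Per-triangle v0·(v1×v2)/6:
  t1: +4.9886
  t2: +41.1855
  t3: +7.5953
  t4: +13.6504
  t5: +12.3625
  t6: +7.0335
  t7: +42.7894
  t8: +9.8485
  t9: +22.6473
  t10: +33.7862
Σ = +195.8873 → |volume| = 195.89

Directed edges: 30 total; 6 unmatched, e.g. (2.05,1.75,-5.15)→(-1.59,-2.74,-5.01) → open.

195.89 OPEN


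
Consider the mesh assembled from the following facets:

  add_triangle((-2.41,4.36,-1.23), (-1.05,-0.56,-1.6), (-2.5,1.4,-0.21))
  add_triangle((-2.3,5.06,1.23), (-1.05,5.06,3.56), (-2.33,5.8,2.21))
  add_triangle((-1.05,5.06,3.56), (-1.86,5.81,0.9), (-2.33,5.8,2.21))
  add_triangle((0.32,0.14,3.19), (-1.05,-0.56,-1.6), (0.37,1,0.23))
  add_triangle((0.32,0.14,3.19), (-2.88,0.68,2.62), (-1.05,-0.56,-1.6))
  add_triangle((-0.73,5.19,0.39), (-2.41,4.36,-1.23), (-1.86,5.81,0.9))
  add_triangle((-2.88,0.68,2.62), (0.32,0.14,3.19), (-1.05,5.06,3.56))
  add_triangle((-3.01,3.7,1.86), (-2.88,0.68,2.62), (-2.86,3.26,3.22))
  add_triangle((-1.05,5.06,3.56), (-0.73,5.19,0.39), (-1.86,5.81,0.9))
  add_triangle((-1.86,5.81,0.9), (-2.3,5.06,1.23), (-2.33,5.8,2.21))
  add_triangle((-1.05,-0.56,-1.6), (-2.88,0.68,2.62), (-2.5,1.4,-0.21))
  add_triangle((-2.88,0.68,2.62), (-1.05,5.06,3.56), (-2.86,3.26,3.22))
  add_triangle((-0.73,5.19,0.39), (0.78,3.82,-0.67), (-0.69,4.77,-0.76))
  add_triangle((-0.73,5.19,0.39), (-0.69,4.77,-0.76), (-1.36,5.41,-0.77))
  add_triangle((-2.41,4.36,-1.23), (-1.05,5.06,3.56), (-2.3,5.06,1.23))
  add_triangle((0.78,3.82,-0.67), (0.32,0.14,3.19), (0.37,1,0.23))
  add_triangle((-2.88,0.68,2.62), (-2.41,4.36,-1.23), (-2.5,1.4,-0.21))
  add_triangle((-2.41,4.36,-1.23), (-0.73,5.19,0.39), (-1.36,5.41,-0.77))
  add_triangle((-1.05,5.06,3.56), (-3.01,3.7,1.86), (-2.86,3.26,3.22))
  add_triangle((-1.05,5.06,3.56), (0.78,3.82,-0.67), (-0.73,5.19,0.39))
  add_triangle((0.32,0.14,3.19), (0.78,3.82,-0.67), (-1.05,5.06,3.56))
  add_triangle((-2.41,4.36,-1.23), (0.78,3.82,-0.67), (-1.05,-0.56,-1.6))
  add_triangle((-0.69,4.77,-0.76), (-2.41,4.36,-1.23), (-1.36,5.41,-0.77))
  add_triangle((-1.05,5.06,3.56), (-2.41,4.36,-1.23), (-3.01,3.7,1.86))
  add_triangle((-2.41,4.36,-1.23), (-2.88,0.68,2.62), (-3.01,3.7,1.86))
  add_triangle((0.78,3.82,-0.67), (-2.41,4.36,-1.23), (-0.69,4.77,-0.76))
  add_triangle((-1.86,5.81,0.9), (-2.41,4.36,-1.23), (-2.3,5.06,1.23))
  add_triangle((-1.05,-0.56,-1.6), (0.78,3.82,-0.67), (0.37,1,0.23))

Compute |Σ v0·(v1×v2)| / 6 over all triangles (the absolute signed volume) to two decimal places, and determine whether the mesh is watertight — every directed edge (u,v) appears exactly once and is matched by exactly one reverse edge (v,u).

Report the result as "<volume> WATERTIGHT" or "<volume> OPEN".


Per-triangle v0·(v1×v2)/6:
  t1: +2.3878
  t2: -0.2415
  t3: +1.9959
  t4: -0.3778
  t5: +1.0856
  t6: +2.1252
  t7: +7.7712
  t8: +1.9767
  t9: +2.7326
  t10: +0.6593
  t11: +1.9565
  t12: +1.8038
  t13: +1.2902
  t14: +0.5601
  t15: -1.5725
  t16: +0.2641
  t17: +3.1904
  t18: +1.0214
  t19: +3.1203
  t20: +3.3432
  t21: +5.0886
  t22: +3.2911
  t23: +0.3758
  t24: +7.1829
  t25: +3.3126
  t26: +0.6539
  t27: +1.6930
  t28: -0.0622
Σ = +56.6283 → |volume| = 56.63

Directed edges: 84 total, each appears once with its reverse present → watertight.

56.63 WATERTIGHT


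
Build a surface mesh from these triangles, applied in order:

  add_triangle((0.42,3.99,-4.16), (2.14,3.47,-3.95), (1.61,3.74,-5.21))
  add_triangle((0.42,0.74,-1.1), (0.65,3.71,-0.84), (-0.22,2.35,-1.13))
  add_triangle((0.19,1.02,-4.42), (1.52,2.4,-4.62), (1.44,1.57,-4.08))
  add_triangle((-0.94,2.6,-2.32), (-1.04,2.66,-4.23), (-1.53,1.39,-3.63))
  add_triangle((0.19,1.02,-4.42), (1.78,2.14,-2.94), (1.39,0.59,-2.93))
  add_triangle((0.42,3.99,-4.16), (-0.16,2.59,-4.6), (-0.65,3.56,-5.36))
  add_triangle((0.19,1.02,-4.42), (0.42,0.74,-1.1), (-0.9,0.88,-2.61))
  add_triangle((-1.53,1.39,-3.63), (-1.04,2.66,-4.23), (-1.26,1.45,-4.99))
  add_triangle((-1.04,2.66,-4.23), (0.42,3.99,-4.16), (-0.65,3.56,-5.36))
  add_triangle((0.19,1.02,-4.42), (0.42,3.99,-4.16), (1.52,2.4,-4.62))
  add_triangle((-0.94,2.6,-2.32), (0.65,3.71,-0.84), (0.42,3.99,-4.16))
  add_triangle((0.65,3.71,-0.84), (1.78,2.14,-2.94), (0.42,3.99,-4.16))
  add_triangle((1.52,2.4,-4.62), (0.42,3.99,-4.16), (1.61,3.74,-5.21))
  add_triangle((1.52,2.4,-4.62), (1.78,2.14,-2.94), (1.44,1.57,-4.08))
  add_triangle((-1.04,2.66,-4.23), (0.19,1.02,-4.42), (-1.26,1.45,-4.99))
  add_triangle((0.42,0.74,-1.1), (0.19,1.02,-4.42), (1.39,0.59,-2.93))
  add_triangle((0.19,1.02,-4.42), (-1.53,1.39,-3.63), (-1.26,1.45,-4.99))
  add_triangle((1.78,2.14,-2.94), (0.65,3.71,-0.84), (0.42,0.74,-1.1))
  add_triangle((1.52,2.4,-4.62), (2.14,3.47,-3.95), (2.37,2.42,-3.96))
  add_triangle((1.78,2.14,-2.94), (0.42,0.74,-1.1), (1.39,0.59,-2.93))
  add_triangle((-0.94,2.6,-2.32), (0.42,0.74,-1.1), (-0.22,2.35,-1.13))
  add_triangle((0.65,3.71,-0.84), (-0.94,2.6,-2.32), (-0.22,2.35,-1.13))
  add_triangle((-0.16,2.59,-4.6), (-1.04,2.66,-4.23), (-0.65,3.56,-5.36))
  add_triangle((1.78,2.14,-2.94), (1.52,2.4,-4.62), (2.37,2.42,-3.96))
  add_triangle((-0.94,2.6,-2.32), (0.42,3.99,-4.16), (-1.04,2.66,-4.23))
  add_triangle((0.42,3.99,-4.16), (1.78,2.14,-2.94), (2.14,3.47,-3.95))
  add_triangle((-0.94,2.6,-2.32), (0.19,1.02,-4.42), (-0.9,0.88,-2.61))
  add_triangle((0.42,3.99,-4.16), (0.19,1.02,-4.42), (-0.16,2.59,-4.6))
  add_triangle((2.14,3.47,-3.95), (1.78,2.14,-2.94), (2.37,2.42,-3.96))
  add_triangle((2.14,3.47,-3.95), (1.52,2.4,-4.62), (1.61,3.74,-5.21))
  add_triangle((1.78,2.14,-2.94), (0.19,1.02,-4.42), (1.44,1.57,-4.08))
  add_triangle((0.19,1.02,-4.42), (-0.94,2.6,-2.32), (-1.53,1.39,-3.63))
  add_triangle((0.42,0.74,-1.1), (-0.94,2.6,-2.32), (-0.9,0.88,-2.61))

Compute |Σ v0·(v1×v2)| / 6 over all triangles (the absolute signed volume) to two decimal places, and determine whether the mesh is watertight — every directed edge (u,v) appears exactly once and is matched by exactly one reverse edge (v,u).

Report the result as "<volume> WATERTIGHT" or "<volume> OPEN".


Per-triangle v0·(v1×v2)/6:
  t1: +1.2782
  t2: -0.4716
  t3: +0.6308
  t4: +0.7455
  t5: +1.4659
  t6: +0.8203
  t7: -0.4387
  t8: +0.7378
  t9: +0.4543
  t10: +2.7125
  t11: +2.5114
  t12: +3.2530
  t13: +0.6083
  t14: +0.3899
  t15: +1.5604
  t16: -0.4764
  t17: -0.2292
  t18: -0.3693
  t19: +0.9304
  t20: -0.1745
  t21: -0.4080
  t22: +0.1603
  t23: +0.2722
  t24: -0.2764
  t25: +1.5187
  t26: -0.4931
  t27: +1.3268
  t28: +1.0701
  t29: +0.0650
  t30: +0.7825
  t31: -0.5960
  t32: -2.1413
  t33: -0.6545
Σ = +16.5651 → |volume| = 16.57

Directed edges: 99 total; 3 unmatched, e.g. (-1.04,2.66,-4.23)→(0.19,1.02,-4.42) → open.

16.57 OPEN


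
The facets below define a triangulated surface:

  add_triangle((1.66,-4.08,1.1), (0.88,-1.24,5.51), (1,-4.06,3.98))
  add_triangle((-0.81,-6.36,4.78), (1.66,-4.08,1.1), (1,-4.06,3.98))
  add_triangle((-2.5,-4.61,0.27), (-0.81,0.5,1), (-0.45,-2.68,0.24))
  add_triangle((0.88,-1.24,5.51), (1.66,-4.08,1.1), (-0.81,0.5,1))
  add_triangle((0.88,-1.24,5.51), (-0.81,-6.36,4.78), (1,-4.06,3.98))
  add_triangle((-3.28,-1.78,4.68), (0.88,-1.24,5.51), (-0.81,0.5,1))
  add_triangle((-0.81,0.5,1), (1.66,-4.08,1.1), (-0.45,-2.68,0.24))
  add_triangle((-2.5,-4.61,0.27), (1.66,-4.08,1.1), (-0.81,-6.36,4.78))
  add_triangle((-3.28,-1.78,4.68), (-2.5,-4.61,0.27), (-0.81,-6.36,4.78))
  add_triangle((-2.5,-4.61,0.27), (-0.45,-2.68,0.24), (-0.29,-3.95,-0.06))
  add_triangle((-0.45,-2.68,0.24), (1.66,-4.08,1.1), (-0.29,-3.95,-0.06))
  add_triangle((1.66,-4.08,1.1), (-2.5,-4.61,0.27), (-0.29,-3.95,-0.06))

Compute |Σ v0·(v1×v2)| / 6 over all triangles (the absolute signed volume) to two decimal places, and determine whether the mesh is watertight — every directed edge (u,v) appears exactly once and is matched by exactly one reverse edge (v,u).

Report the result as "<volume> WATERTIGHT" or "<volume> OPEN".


Per-triangle v0·(v1×v2)/6:
  t1: +3.0309
  t2: +5.3077
  t3: -0.8625
  t4: -2.4246
  t5: +6.3403
  t6: +3.3288
  t7: -1.3877
  t8: +11.3683
  t9: +17.1166
  t10: -0.3428
  t11: -0.5558
  t12: +2.0922
Σ = +43.0115 → |volume| = 43.01

Directed edges: 36 total; 6 unmatched, e.g. (-2.5,-4.61,0.27)→(-0.81,0.5,1) → open.

43.01 OPEN


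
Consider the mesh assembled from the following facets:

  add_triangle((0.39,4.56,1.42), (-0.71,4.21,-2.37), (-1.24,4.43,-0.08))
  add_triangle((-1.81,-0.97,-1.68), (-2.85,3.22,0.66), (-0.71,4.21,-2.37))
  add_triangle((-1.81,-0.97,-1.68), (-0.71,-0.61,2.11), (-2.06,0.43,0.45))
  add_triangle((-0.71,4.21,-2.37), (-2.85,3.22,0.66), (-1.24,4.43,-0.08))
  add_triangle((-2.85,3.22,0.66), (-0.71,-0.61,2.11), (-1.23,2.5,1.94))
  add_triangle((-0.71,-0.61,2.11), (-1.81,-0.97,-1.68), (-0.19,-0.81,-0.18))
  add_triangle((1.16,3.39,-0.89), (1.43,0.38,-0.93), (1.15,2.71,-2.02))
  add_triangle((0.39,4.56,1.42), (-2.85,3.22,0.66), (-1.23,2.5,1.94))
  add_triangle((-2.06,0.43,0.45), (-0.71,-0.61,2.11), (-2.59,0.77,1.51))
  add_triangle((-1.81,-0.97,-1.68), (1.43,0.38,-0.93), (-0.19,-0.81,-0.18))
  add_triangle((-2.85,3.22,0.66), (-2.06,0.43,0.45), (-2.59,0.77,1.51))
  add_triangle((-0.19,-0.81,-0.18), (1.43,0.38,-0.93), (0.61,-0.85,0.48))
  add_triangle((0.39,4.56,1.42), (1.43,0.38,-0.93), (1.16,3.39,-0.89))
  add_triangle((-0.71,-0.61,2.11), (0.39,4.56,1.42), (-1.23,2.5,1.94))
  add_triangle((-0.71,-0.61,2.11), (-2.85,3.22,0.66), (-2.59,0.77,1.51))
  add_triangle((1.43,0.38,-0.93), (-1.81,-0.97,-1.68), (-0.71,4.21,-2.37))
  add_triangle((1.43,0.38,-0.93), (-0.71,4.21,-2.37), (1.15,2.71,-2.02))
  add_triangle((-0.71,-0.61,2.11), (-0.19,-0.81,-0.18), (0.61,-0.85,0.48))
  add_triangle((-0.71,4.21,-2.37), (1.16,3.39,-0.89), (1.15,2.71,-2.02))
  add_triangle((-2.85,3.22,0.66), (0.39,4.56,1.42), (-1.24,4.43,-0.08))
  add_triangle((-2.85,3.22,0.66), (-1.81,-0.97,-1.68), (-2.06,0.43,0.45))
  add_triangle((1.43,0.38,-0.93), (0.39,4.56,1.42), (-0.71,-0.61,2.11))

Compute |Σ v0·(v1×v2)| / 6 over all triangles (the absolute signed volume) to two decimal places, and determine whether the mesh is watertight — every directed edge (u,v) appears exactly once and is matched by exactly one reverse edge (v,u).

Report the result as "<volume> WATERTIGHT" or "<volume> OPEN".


40.72 OPEN

Per-triangle v0·(v1×v2)/6:
  t1: +3.3420
  t2: +7.0275
  t3: +1.4449
  t4: +3.0522
  t5: +2.1364
  t6: +0.5918
  t7: +0.8566
  t8: +3.1350
  t9: +0.3997
  t10: +0.4818
  t11: +0.8481
  t12: +0.2319
  t13: +1.3733
  t14: +1.9431
  t15: +1.3821
  t16: +3.3253
  t17: +0.2891
  t18: +0.2966
  t19: +1.7491
  t20: +3.0451
  t21: +1.8532
  t22: +1.9187
Σ = +40.7234 → |volume| = 40.72

Directed edges: 66 total; 6 unmatched, e.g. (0.39,4.56,1.42)→(-0.71,4.21,-2.37) → open.


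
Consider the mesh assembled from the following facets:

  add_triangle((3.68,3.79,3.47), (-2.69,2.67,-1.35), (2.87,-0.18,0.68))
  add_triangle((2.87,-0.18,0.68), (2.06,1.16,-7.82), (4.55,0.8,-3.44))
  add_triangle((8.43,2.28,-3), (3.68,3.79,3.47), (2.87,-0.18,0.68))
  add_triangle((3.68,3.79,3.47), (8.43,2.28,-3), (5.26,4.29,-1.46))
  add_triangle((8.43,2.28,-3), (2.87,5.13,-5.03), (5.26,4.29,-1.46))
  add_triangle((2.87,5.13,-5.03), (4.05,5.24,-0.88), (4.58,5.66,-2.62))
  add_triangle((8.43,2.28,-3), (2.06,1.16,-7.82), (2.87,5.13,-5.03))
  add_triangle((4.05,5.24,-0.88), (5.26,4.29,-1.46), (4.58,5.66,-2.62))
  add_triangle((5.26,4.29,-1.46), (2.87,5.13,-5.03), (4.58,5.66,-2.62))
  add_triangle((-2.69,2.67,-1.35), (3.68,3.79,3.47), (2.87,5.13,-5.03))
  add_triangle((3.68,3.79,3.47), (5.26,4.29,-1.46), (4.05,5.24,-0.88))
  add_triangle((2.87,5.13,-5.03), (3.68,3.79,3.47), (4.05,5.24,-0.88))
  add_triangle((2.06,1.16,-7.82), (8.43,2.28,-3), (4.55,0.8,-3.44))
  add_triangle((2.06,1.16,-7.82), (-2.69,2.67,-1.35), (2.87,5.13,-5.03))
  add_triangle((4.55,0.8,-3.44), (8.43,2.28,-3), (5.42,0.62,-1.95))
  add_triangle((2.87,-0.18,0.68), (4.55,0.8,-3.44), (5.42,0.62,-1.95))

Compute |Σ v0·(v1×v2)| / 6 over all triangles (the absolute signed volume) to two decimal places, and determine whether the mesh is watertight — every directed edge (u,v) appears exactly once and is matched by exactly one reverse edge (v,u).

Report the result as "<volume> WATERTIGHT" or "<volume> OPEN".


Per-triangle v0·(v1×v2)/6:
  t1: -4.4791
  t2: +1.5272
  t3: +13.1018
  t4: +17.6381
  t5: +18.6690
  t6: +2.3442
  t7: +39.9556
  t8: +2.7021
  t9: +3.8447
  t10: +27.3963
  t11: +7.4576
  t12: +1.1940
  t13: +5.8298
  t14: +22.3747
  t15: +2.1512
  t16: +0.3955
Σ = +162.1026 → |volume| = 162.10

Directed edges: 48 total; 6 unmatched, e.g. (-2.69,2.67,-1.35)→(2.87,-0.18,0.68) → open.

162.10 OPEN


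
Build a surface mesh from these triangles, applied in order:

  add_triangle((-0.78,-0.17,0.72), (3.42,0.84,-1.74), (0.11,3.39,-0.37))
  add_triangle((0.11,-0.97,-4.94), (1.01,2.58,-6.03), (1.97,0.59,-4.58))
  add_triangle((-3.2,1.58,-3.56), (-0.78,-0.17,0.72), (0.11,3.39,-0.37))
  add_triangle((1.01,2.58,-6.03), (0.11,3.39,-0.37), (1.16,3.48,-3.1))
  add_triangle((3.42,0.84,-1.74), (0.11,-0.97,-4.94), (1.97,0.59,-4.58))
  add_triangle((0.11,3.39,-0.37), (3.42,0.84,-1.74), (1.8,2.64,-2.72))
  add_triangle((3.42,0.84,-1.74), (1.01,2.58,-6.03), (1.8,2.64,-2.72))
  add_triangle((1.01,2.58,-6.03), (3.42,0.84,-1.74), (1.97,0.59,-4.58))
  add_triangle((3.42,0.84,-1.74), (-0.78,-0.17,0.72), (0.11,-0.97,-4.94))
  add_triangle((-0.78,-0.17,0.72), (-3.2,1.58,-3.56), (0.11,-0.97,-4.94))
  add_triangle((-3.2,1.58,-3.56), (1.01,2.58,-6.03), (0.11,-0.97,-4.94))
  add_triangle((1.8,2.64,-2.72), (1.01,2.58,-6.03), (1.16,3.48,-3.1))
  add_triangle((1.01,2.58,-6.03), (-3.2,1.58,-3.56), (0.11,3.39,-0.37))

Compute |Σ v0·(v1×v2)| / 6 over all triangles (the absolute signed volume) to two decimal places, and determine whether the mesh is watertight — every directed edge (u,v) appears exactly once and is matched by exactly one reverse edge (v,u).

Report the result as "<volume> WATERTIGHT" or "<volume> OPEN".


Per-triangle v0·(v1×v2)/6:
  t1: +0.6233
  t2: +4.7153
  t3: +2.7709
  t4: +1.9772
  t5: +2.3287
  t6: +3.0651
  t7: +4.5125
  t8: +4.4218
  t9: +0.1236
  t10: +2.2742
  t11: +11.8058
  t12: +1.9592
  t13: +12.3325
Σ = +52.9100 → |volume| = 52.91

Directed edges: 39 total; 3 unmatched, e.g. (0.11,3.39,-0.37)→(1.16,3.48,-3.1) → open.

52.91 OPEN


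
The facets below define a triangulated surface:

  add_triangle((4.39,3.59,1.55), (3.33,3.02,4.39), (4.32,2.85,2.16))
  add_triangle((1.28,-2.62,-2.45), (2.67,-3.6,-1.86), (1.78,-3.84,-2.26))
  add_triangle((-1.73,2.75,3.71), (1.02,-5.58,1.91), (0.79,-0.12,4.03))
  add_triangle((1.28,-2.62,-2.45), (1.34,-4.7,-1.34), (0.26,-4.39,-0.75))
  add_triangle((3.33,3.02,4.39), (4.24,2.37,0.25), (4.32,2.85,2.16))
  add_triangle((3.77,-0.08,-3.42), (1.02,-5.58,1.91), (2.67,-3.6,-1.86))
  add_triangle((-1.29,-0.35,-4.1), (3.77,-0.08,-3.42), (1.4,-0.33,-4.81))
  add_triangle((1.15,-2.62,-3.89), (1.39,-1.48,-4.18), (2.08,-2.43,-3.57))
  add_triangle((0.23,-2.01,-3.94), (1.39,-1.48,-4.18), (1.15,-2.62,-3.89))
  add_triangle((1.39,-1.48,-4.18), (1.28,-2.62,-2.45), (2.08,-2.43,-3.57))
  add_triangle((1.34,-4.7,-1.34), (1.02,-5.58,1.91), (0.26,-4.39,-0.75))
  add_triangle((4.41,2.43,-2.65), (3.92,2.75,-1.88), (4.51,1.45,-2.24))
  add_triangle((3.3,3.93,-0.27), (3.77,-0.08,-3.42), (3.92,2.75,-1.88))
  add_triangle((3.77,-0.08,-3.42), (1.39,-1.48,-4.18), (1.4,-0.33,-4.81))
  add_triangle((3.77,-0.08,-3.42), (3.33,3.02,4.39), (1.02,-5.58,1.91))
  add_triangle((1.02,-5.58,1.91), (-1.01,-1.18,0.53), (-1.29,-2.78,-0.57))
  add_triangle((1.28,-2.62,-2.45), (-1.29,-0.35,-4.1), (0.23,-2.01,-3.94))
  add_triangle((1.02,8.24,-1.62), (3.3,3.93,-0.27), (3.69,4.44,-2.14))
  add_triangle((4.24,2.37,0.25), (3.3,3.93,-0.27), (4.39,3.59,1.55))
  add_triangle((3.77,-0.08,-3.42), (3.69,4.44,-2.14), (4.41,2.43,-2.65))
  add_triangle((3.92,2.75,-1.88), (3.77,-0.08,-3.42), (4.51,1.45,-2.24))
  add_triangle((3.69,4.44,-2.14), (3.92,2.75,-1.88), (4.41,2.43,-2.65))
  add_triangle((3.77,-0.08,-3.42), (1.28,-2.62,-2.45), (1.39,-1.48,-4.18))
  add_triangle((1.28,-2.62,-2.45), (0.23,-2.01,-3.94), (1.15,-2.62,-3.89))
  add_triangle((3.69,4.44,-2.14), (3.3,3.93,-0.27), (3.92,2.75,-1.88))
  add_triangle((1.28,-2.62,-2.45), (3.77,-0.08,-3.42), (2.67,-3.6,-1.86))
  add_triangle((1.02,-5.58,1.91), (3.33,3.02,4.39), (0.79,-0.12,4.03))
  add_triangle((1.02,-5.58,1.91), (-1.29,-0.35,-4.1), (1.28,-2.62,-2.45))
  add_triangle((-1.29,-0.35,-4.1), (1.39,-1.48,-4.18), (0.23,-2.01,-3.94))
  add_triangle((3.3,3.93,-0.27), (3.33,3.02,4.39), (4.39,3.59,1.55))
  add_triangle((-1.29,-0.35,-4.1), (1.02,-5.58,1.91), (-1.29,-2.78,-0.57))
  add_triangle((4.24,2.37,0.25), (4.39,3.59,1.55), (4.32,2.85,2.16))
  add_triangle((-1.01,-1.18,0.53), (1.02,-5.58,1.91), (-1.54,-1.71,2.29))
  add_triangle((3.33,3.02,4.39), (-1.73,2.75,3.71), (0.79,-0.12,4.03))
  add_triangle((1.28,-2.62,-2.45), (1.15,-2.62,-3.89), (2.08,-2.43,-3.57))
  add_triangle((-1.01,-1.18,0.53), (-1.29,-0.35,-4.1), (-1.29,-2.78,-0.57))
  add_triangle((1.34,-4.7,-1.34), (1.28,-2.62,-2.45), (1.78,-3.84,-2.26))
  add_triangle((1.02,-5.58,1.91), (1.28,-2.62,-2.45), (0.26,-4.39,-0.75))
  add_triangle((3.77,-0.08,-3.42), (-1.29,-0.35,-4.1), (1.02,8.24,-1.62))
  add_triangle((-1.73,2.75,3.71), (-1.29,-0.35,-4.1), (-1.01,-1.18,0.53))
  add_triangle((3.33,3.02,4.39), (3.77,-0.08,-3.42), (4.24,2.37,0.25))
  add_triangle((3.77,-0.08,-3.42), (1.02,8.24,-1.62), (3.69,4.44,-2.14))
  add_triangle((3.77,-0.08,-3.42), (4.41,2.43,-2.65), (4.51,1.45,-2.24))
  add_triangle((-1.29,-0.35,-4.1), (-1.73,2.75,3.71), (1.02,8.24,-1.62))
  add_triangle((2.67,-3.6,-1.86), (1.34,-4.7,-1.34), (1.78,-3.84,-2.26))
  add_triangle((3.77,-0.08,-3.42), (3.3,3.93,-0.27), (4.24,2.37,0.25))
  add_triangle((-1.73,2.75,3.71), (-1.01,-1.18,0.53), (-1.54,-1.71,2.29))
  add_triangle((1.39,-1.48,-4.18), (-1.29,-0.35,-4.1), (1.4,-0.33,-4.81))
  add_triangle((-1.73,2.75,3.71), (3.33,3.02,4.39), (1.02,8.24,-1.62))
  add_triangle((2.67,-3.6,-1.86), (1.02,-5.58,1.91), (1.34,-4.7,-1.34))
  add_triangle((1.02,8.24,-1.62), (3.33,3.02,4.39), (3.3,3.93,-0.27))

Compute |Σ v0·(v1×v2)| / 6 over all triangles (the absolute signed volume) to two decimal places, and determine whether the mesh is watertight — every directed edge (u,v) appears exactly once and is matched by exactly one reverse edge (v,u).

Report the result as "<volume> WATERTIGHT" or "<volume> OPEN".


244.31 OPEN

Per-triangle v0·(v1×v2)/6:
  t1: +1.7435
  t2: +0.5927
  t3: +7.8754
  t4: +1.1134
  t5: -0.2700
  t6: +4.3493
  t7: +0.1550
  t8: +0.8896
  t9: +0.8736
  t10: -0.7122
  t11: +2.4951
  t12: +0.5657
  t13: +0.6360
  t14: +2.6756
  t15: +31.3885
  t16: +1.9453
  t17: +0.0756
  t18: +7.0637
  t19: +2.2758
  t20: +1.9198
  t21: -1.6678
  t22: +0.8077
  t23: +3.5810
  t24: +0.3559
  t25: +1.9784
  t26: +3.7852
  t27: +10.5270
  t28: +7.3581
  t29: +1.9659
  t30: +3.2076
  t31: +5.1408
  t32: +1.1326
  t33: +1.7259
  t34: +9.9446
  t35: +0.6351
  t36: +1.2664
  t37: +0.4276
  t38: -3.3667
  t39: +27.5229
  t40: +4.3824
  t41: +3.4998
  t42: +8.2401
  t43: +1.6238
  t44: +19.1310
  t45: +1.0528
  t46: +6.0857
  t47: +1.1481
  t48: +2.3850
  t49: +31.4274
  t50: +4.1346
  t51: +17.2160
Σ = +244.3062 → |volume| = 244.31

Directed edges: 153 total; 3 unmatched, e.g. (-1.73,2.75,3.71)→(1.02,-5.58,1.91) → open.


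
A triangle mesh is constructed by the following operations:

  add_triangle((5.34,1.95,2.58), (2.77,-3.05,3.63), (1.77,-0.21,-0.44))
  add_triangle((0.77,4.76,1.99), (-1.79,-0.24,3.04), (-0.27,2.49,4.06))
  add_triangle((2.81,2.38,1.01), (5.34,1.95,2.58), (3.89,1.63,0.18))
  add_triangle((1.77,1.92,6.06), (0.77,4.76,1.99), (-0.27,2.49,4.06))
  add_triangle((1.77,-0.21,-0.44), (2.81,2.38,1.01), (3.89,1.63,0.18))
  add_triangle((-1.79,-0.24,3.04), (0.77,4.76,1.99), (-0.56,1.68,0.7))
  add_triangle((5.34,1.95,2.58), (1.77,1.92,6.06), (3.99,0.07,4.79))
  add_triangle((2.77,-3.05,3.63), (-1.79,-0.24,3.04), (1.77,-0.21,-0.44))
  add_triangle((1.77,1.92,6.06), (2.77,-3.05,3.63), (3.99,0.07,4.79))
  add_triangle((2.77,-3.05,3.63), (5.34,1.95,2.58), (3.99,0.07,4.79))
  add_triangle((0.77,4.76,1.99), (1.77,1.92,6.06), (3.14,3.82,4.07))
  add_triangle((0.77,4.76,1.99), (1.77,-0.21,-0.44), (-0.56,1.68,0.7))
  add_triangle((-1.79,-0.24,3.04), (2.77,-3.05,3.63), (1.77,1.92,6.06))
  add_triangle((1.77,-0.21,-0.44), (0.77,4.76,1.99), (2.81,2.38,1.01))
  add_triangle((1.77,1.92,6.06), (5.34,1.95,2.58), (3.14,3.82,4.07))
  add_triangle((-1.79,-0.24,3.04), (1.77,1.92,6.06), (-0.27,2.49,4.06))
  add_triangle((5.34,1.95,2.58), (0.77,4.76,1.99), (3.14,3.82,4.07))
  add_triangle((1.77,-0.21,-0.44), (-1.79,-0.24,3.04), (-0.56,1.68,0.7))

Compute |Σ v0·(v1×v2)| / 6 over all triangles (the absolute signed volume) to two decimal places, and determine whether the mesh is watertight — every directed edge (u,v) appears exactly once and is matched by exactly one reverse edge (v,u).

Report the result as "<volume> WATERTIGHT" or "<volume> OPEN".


Per-triangle v0·(v1×v2)/6:
  t1: +6.4283
  t2: +2.5181
  t3: +1.9829
  t4: +6.3015
  t5: -0.1360
  t6: +2.0755
  t7: +9.6696
  t8: -1.5070
  t9: +8.4912
  t10: +7.5173
  t11: +7.6558
  t12: +0.2358
  t13: +13.4377
  t14: +0.6991
  t15: +9.4900
  t16: +5.0247
  t17: +6.3267
  t18: -1.3101
Σ = +84.9010 → |volume| = 84.90

Directed edges: 54 total; 6 unmatched, e.g. (1.77,-0.21,-0.44)→(5.34,1.95,2.58) → open.

84.90 OPEN


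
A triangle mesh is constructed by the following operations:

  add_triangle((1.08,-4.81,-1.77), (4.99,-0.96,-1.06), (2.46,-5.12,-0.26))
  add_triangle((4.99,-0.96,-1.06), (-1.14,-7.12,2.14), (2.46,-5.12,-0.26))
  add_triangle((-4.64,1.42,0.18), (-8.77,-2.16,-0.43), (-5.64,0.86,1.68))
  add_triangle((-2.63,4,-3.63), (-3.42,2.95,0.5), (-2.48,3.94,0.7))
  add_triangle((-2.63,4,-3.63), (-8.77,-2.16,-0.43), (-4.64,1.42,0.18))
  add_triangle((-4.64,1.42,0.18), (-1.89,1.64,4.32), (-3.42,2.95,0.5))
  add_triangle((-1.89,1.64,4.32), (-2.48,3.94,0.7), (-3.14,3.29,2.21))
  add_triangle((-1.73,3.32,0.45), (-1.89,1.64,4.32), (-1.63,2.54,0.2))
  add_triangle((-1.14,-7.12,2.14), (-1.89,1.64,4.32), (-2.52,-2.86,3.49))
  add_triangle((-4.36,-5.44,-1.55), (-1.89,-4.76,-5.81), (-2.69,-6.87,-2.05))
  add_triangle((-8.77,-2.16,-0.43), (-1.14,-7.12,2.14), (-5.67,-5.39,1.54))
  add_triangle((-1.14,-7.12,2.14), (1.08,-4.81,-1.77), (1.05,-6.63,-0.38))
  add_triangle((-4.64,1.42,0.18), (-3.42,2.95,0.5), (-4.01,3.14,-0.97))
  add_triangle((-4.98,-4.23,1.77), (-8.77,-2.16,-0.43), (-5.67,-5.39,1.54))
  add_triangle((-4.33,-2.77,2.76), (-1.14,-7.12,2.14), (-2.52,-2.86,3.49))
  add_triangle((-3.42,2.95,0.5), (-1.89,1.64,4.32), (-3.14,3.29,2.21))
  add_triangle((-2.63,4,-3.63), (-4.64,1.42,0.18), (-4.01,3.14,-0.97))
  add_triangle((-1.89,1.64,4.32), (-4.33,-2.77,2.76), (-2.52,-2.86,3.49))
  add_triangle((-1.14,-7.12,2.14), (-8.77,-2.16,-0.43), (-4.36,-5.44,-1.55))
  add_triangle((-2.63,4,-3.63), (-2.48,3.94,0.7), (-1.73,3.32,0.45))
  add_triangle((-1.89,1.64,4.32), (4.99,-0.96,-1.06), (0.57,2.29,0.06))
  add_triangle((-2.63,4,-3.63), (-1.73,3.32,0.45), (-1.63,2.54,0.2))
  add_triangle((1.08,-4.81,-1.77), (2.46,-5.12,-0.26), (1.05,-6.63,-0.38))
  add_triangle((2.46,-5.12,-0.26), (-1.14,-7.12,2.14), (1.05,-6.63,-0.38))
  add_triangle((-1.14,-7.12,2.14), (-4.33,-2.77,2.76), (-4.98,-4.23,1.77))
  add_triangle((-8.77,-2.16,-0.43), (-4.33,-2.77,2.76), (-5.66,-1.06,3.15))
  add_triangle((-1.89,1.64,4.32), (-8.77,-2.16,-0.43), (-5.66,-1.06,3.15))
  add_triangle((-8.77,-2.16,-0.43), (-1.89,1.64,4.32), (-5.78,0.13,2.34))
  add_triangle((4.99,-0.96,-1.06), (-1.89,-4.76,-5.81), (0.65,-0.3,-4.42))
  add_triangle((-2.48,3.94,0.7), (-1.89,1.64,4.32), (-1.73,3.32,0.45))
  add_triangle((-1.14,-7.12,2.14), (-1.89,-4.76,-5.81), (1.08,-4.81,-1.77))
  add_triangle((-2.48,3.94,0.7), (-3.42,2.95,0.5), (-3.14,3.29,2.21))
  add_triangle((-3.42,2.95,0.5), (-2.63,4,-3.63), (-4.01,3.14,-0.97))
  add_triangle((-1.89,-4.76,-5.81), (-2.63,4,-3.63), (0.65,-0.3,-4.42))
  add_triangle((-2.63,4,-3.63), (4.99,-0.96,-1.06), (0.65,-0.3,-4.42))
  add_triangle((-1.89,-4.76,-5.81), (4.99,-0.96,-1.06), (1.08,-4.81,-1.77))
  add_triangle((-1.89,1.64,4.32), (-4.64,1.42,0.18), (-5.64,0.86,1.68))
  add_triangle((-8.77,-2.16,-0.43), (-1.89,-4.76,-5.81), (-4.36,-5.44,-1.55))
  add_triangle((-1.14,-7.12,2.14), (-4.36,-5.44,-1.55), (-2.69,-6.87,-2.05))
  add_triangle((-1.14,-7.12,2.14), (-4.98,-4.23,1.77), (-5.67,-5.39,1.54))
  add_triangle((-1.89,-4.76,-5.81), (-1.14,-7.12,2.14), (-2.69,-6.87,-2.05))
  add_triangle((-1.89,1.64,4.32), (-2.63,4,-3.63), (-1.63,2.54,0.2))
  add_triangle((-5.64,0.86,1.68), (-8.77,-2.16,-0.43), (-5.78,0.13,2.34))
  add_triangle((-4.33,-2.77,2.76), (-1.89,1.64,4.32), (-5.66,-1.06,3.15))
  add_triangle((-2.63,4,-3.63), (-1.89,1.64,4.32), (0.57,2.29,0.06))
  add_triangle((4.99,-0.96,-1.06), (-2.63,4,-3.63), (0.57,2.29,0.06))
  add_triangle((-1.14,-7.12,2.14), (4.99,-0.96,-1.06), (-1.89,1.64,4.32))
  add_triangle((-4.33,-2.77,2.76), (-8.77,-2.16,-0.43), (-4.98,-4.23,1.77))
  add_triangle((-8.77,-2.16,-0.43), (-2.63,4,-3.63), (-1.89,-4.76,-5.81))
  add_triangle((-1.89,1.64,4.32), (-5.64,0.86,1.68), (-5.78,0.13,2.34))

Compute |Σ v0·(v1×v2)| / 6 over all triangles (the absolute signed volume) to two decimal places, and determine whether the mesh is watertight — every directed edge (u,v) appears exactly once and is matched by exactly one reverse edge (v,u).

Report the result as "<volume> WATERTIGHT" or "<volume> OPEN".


Per-triangle v0·(v1×v2)/6:
  t1: +6.9586
  t2: +5.7316
  t3: +5.9895
  t4: +4.4538
  t5: +15.8832
  t6: +5.9493
  t7: +1.9128
  t8: -0.7775
  t9: +5.0581
  t10: +11.2101
  t11: +5.3561
  t12: +2.8483
  t13: +2.2001
  t14: +3.7760
  t15: +7.4148
  t16: +1.3306
  t17: +2.7394
  t18: +6.6786
  t19: +27.3717
  t20: +1.0357
  t21: +7.6280
  t22: -0.6639
  t23: +2.7349
  t24: +4.7272
  t25: +7.5417
  t26: +9.9857
  t27: +8.3939
  t28: +1.9468
  t29: +17.3421
  t30: +0.8729
  t31: +20.2008
  t32: +1.6854
  t33: +2.2657
  t34: +18.7599
  t35: +13.0522
  t36: +17.2099
  t37: +4.0437
  t38: +28.0996
  t39: +11.0269
  t40: +3.2529
  t41: +8.1546
  t42: -1.5106
  t43: +4.1813
  t44: +6.6985
  t45: +9.1945
  t46: +8.8856
  t47: +25.9327
  t48: +8.0332
  t49: +60.8171
  t50: +3.4391
Σ = +437.0531 → |volume| = 437.05

Directed edges: 150 total, each appears once with its reverse present → watertight.

437.05 WATERTIGHT


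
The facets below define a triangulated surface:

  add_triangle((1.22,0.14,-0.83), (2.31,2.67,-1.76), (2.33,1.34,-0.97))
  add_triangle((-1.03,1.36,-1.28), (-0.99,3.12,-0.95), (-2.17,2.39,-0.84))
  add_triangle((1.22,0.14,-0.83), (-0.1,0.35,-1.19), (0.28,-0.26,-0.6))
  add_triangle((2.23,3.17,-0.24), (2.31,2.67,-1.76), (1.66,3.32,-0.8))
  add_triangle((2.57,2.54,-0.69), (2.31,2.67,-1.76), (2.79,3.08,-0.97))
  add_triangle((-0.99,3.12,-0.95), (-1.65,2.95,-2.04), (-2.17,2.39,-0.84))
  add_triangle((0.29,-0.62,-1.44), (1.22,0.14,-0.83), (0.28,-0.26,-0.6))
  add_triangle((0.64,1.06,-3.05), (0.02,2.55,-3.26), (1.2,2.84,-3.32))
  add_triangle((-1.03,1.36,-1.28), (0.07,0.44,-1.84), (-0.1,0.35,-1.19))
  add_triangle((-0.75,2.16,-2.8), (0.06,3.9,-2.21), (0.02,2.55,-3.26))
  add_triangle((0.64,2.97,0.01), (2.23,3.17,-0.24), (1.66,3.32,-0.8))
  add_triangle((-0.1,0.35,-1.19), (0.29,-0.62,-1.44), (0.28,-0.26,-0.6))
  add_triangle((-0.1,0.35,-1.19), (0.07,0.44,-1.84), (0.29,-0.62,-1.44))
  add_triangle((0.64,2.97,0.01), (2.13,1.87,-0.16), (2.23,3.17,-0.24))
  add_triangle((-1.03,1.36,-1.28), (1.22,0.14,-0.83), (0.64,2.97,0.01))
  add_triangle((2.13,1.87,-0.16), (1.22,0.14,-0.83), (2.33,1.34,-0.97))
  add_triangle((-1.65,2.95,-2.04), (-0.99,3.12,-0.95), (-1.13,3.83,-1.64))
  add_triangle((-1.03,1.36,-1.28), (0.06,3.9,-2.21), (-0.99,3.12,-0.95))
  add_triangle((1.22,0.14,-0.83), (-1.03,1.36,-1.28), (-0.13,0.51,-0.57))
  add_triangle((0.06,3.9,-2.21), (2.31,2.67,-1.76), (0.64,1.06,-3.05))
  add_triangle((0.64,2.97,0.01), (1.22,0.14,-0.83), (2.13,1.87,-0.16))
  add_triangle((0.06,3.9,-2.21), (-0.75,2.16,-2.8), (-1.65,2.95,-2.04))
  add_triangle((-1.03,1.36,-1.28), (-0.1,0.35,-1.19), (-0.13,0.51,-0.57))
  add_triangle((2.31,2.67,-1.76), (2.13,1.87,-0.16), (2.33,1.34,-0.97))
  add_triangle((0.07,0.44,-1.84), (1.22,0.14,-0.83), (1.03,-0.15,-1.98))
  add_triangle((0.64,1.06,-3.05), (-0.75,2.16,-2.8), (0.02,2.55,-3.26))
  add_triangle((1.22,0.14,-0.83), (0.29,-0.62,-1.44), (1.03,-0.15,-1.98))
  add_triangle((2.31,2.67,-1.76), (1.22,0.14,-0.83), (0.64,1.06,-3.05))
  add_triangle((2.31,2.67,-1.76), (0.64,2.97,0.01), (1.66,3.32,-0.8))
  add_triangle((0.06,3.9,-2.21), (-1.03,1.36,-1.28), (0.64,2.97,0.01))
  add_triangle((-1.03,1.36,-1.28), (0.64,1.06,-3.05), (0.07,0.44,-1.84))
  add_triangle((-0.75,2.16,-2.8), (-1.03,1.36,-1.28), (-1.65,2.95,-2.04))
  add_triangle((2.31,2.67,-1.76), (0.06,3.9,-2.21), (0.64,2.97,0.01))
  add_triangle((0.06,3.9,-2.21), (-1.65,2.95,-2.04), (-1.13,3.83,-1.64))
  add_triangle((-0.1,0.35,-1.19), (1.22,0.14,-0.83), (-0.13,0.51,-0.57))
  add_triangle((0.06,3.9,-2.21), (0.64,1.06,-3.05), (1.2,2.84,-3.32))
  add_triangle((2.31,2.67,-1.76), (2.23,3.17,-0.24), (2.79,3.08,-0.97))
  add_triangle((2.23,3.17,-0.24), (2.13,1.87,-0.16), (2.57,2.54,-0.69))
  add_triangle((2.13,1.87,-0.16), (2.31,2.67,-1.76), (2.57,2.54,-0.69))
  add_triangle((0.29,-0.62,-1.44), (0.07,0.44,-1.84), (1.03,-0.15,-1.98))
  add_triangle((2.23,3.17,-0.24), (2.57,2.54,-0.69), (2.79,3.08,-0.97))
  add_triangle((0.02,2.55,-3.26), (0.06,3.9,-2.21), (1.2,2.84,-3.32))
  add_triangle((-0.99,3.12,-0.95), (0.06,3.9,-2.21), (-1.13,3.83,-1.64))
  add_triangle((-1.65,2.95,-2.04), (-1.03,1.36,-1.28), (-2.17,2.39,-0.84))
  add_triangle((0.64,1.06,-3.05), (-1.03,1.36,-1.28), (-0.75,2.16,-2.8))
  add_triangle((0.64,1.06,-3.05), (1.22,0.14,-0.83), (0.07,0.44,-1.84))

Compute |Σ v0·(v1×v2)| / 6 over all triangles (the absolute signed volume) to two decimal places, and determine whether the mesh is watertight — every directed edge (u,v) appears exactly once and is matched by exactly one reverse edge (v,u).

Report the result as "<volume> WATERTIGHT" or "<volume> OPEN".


Per-triangle v0·(v1×v2)/6:
  t1: +0.3419
  t2: -0.6007
  t3: -0.1048
  t4: +0.6811
  t5: +0.1209
  t6: +0.7964
  t7: +0.0194
  t8: +0.9318
  t9: +0.0253
  t10: +0.9043
  t11: +0.5039
  t12: -0.0328
  t13: +0.0382
  t14: +0.0870
  t15: -1.3005
  t16: +0.0778
  t17: +0.2265
  t18: -0.9024
  t19: +0.0135
  t20: +3.5121
  t21: -0.6120
  t22: +1.5492
  t23: -0.0466
  t24: +0.5786
  t25: +0.2101
  t26: +0.5628
  t27: +0.1022
  t28: +1.2407
  t29: +0.1306
  t30: +0.9597
  t31: +0.2787
  t32: +0.2495
  t33: +2.5923
  t34: +0.8691
  t35: -0.0859
  t36: -1.1474
  t37: +0.3450
  t38: +0.2066
  t39: +0.0465
  t40: +0.2374
  t41: +0.1410
  t42: +1.3855
  t43: +0.2743
  t44: +0.2467
  t45: +0.1613
  t46: +0.1299
Σ = +15.9447 → |volume| = 15.94

Directed edges: 138 total, each appears once with its reverse present → watertight.

15.94 WATERTIGHT


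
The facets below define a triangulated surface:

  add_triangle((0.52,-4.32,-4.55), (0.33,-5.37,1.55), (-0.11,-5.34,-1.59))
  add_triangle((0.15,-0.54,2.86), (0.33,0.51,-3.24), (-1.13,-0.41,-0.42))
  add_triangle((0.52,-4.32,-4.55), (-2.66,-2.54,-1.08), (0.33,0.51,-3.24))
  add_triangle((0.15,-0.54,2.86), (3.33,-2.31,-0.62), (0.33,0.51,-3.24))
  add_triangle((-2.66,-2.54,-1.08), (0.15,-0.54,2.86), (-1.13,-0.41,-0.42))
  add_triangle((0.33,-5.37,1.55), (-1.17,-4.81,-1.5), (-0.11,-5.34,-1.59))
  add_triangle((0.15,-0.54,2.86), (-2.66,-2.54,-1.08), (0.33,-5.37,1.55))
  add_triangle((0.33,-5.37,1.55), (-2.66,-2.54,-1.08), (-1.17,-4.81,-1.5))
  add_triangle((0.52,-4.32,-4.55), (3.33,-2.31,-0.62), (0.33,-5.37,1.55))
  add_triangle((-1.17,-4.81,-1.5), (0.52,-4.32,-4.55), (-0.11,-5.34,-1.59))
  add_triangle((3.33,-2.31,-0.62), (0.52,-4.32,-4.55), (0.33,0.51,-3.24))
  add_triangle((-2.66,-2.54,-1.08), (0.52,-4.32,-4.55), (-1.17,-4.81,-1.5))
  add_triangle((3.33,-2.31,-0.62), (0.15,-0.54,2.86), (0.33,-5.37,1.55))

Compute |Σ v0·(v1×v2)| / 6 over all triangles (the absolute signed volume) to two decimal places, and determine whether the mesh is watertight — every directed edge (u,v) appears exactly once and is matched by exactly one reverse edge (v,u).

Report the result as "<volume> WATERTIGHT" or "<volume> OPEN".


Per-triangle v0·(v1×v2)/6:
  t1: +2.9866
  t2: -0.1703
  t3: +7.6159
  t4: +0.4153
  t5: +0.8420
  t6: +2.9747
  t7: +6.6259
  t8: +4.9015
  t9: +16.2472
  t10: +3.1474
  t11: +8.8108
  t12: +5.6060
  t13: +7.8502
Σ = +67.8533 → |volume| = 67.85

Directed edges: 39 total; 3 unmatched, e.g. (0.33,0.51,-3.24)→(-1.13,-0.41,-0.42) → open.

67.85 OPEN


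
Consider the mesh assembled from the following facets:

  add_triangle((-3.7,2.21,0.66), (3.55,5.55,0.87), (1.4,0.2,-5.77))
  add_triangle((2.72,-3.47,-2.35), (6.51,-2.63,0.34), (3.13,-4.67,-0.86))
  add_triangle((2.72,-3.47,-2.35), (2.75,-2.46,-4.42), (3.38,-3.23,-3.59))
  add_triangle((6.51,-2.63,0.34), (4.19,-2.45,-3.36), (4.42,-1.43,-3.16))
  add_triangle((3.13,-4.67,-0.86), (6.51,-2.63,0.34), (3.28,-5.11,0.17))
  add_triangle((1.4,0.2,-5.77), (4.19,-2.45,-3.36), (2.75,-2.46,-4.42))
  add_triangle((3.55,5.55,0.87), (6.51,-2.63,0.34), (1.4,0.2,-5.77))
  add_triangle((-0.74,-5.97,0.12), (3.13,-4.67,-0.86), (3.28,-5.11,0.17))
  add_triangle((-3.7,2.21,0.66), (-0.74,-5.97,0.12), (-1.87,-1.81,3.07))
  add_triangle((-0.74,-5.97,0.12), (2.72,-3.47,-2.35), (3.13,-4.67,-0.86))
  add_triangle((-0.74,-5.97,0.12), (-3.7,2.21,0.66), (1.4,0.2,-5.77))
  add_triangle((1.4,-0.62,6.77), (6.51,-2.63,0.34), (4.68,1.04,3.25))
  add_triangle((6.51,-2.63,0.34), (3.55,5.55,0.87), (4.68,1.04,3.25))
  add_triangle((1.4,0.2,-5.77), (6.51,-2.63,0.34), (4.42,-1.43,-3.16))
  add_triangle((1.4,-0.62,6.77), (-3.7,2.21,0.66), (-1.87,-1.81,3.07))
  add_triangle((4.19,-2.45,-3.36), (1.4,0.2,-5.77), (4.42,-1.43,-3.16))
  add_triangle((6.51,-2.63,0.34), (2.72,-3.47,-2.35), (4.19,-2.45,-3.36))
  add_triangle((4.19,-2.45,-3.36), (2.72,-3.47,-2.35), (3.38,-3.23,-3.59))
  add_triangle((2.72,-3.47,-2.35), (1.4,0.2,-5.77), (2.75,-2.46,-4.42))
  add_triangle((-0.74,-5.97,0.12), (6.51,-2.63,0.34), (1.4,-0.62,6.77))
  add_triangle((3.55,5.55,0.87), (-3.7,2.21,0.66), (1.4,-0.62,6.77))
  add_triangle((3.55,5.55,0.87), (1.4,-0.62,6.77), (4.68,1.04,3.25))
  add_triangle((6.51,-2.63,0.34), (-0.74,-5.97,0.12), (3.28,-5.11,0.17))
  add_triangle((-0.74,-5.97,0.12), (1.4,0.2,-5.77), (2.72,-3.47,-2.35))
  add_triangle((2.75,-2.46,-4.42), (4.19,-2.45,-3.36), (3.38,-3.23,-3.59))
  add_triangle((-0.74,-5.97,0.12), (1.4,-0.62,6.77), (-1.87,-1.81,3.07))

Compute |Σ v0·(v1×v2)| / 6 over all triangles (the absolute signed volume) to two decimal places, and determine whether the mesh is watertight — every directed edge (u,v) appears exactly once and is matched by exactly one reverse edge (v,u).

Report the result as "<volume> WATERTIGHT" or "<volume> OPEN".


Per-triangle v0·(v1×v2)/6:
  t1: +27.0719
  t2: +6.5750
  t3: +0.6843
  t4: +4.1670
  t5: +4.1982
  t6: +4.3405
  t7: +44.8468
  t8: +3.9625
  t9: +10.8417
  t10: +5.9399
  t11: +21.8352
  t12: +21.4722
  t13: +20.5989
  t14: +0.5619
  t15: +13.0351
  t16: +4.0202
  t17: +7.1596
  t18: +1.0067
  t19: +0.3268
  t20: +45.5416
  t21: +33.0035
  t22: +20.3724
  t23: +0.6604
  t24: +14.7617
  t25: +1.4156
  t26: +15.5227
Σ = +333.9224 → |volume| = 333.92

Directed edges: 78 total, each appears once with its reverse present → watertight.

333.92 WATERTIGHT
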